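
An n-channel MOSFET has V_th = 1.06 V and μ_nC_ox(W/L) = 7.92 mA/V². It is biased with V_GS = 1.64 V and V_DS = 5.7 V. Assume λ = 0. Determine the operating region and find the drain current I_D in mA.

Saturation; I_D = 1.33 mA

V_ov = V_GS − V_th = 1.64 − 1.06 = 0.58 V.
Since V_DS = 5.7 V ≥ V_ov = 0.58 V, the device is in saturation.
I_D = ½ k_n V_ov² = 0.5 × 7.92 × 0.58² = 1.33 mA.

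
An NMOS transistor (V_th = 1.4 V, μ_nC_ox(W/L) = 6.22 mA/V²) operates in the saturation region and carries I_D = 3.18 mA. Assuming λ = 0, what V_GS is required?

V_GS = 2.41 V

In saturation I_D = ½ k_n (V_GS − V_th)², so V_GS − V_th = √(2 I_D / k_n) = √(2 × 3.18 / 6.22) = 1.01 V.
V_GS = 1.4 + 1.01 = 2.41 V.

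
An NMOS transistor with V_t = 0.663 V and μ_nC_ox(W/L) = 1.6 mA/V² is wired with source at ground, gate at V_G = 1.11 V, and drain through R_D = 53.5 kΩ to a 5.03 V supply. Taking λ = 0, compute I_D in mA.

V_GS = V_G = 1.11 V, so V_ov = 1.11 − 0.663 = 0.447 V.
Assume saturation: I_D = ½ k_n V_ov² = 0.5 × 1.6 × 0.447² = 0.16 mA, giving V_DS = V_DD − I_D R_D = 5.03 − 0.16 × 53.5 = -3.52 V.
But -3.52 V < V_ov = 0.447 V, so the device is actually in triode.
In triode I_D = k_n[V_ov V_DS − ½ V_DS²] and I_D = (V_DD − V_DS)/R_D. Equating: 42.8 V_DS² − 39.26 V_DS + 5.03 = 0, giving V_DS = 0.154 V (the root below V_ov).
I_D = (5.03 − 0.154) / 53.5 = 0.0911 mA.

I_D = 0.0911 mA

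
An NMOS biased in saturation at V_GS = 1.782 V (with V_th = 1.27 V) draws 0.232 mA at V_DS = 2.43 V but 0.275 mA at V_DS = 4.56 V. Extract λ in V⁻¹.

λ = 0.110 V⁻¹

With V_GS fixed, I_D ∝ (1 + λ V_DS) in saturation, so I_D2/I_D1 = (1 + λ V_DS2)/(1 + λ V_DS1).
0.275/0.232 = 1.185 = (1 + 4.56 λ)/(1 + 2.43 λ).
Solving: λ (I_D1 V_DS2 − I_D2 V_DS1) = I_D2 − I_D1, so λ = (0.275 − 0.232) / (0.232 × 4.56 − 0.275 × 2.43) = 0.043 / 0.39 = 0.11 V⁻¹.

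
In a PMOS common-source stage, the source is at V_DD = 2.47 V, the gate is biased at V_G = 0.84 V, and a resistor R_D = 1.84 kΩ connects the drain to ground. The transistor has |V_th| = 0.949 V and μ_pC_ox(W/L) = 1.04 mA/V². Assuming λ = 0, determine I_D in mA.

V_SG = V_DD − V_G = 2.47 − 0.84 = 1.63 V, so V_ov = 1.63 − 0.949 = 0.681 V.
Assume saturation: I_D = ½ k_p V_ov² = 0.5 × 1.04 × 0.681² = 0.241 mA, giving V_SD = V_DD − I_D R_D = 2.47 − 0.241 × 1.84 = 2.03 V.
V_SD = 2.03 V ≥ V_ov = 0.681 V, confirming saturation.

I_D = 0.241 mA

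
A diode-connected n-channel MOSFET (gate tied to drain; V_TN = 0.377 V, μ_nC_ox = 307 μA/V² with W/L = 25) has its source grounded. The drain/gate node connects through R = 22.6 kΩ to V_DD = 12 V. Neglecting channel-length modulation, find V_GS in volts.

V_GS = 0.737 V

With gate tied to drain, V_GS = V_DS ≥ V_GS − V_TN, so the device is in saturation.
k_n = μ_nC_ox · (W/L) = 7.675 mA/V².
KCL at the drain: ½ k_n (V_GS − V_TN)² = (V_DD − V_GS)/R.
Let x = V_GS − 0.377. Then 86.7 x² + x − 11.62 = 0, giving x = 0.36 V (positive root), so V_GS = 0.737 V.
I_D = (V_DD − V_GS)/R = (12 − 0.737) / 22.6 = 0.498 mA.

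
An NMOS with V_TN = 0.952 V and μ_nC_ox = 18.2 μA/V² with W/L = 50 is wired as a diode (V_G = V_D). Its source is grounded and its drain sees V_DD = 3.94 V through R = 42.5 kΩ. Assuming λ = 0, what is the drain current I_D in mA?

I_D = 0.0616 mA

With gate tied to drain, V_GS = V_DS ≥ V_GS − V_TN, so the device is in saturation.
k_n = μ_nC_ox · (W/L) = 0.91 mA/V².
KCL at the drain: ½ k_n (V_GS − V_TN)² = (V_DD − V_GS)/R.
Let x = V_GS − 0.952. Then 19.3 x² + x − 2.988 = 0, giving x = 0.368 V (positive root), so V_GS = 1.32 V.
I_D = (V_DD − V_GS)/R = (3.94 − 1.32) / 42.5 = 0.0616 mA.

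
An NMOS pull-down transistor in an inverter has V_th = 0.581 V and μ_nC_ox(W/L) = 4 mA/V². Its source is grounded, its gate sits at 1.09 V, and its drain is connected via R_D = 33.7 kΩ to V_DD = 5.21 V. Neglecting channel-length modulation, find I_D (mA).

V_GS = V_G = 1.09 V, so V_ov = 1.09 − 0.581 = 0.509 V.
Assume saturation: I_D = ½ k_n V_ov² = 0.5 × 4 × 0.509² = 0.518 mA, giving V_DS = V_DD − I_D R_D = 5.21 − 0.518 × 33.7 = -12.3 V.
But -12.3 V < V_ov = 0.509 V, so the device is actually in triode.
In triode I_D = k_n[V_ov V_DS − ½ V_DS²] and I_D = (V_DD − V_DS)/R_D. Equating: 67.4 V_DS² − 69.61 V_DS + 5.21 = 0, giving V_DS = 0.0812 V (the root below V_ov).
I_D = (5.21 − 0.0812) / 33.7 = 0.152 mA.

I_D = 0.152 mA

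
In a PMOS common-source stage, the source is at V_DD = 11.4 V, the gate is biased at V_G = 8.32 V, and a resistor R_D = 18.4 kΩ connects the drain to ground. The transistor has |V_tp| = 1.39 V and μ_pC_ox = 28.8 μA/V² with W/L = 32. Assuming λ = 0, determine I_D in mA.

V_SG = V_DD − V_G = 11.4 − 8.32 = 3.08 V, so V_ov = 3.08 − 1.39 = 1.69 V.
k_p = μ_pC_ox · (W/L) = 0.9216 mA/V².
Assume saturation: I_D = ½ k_p V_ov² = 0.5 × 0.9216 × 1.69² = 1.32 mA, giving V_SD = V_DD − I_D R_D = 11.4 − 1.32 × 18.4 = -12.8 V.
But -12.8 V < V_ov = 1.69 V, so the device is actually in triode.
In triode I_D = k_p[V_ov V_SD − ½ V_SD²] and I_D = (V_DD − V_SD)/R_D. Equating: 8.48 V_SD² − 29.66 V_SD + 11.4 = 0, giving V_SD = 0.44 V (the root below V_ov).
I_D = (11.4 − 0.44) / 18.4 = 0.596 mA.

I_D = 0.596 mA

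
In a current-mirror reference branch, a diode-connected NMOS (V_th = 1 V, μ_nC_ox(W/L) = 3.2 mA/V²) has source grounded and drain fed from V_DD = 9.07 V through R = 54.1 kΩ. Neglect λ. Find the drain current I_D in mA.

I_D = 0.144 mA

With gate tied to drain, V_GS = V_DS ≥ V_GS − V_th, so the device is in saturation.
KCL at the drain: ½ k_n (V_GS − V_th)² = (V_DD − V_GS)/R.
Let x = V_GS − 1. Then 86.6 x² + x − 8.07 = 0, giving x = 0.3 V (positive root), so V_GS = 1.3 V.
I_D = (V_DD − V_GS)/R = (9.07 − 1.3) / 54.1 = 0.144 mA.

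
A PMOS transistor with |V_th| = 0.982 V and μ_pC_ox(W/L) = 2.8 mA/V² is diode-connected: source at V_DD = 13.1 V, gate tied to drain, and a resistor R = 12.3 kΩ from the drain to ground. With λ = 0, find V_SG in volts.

V_SG = 1.79 V

With gate tied to drain, V_SG = V_SD ≥ V_SG − |V_th|, so the device is in saturation.
KCL at the drain: ½ k_p (V_SG − |V_th|)² = (V_DD − V_SG)/R.
Let x = V_SG − 0.982. Then 17.2 x² + x − 12.12 = 0, giving x = 0.81 V (positive root), so V_SG = 1.79 V.
I_D = (V_DD − V_SG)/R = (13.1 − 1.79) / 12.3 = 0.919 mA.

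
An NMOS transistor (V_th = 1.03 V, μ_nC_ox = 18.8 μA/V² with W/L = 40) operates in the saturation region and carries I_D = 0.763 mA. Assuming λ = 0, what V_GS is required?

k_n = μ_nC_ox · (W/L) = 0.752 mA/V².
In saturation I_D = ½ k_n (V_GS − V_th)², so V_GS − V_th = √(2 I_D / k_n) = √(2 × 0.763 / 0.752) = 1.42 V.
V_GS = 1.03 + 1.42 = 2.45 V.

V_GS = 2.45 V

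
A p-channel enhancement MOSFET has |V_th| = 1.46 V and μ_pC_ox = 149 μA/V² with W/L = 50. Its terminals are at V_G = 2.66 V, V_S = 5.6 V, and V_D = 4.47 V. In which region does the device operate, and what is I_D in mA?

V_SG = V_S − V_G = 5.6 − 2.66 = 2.94 V; V_SD = V_S − V_D = 5.6 − 4.47 = 1.13 V.
k_p = μ_pC_ox · (W/L) = 7.45 mA/V².
V_ov = V_SG − |V_th| = 2.94 − 1.46 = 1.48 V.
Since V_SD = 1.13 V < V_ov = 1.48 V, the device is in the triode region.
I_D = k_p [V_ov · V_SD − ½ V_SD²] = 7.45 × [1.48 × 1.13 − 0.5 × 1.13²] = 7.7 mA.

Triode; I_D = 7.70 mA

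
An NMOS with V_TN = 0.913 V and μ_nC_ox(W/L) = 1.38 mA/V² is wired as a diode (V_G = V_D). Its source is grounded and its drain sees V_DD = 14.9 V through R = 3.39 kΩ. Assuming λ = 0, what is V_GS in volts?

With gate tied to drain, V_GS = V_DS ≥ V_GS − V_TN, so the device is in saturation.
KCL at the drain: ½ k_n (V_GS − V_TN)² = (V_DD − V_GS)/R.
Let x = V_GS − 0.913. Then 2.34 x² + x − 13.99 = 0, giving x = 2.24 V (positive root), so V_GS = 3.15 V.
I_D = (V_DD − V_GS)/R = (14.9 − 3.15) / 3.39 = 3.46 mA.

V_GS = 3.15 V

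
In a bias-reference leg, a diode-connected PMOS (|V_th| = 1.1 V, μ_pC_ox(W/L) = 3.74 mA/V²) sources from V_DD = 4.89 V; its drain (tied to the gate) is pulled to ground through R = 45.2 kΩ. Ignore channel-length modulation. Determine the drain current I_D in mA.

I_D = 0.0793 mA

With gate tied to drain, V_SG = V_SD ≥ V_SG − |V_th|, so the device is in saturation.
KCL at the drain: ½ k_p (V_SG − |V_th|)² = (V_DD − V_SG)/R.
Let x = V_SG − 1.1. Then 84.5 x² + x − 3.79 = 0, giving x = 0.206 V (positive root), so V_SG = 1.31 V.
I_D = (V_DD − V_SG)/R = (4.89 − 1.31) / 45.2 = 0.0793 mA.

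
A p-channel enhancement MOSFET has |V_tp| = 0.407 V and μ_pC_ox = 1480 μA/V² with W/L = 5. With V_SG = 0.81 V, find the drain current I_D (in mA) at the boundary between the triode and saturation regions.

At the boundary V_SD = V_ov = V_SG − |V_tp| = 0.81 − 0.407 = 0.403 V.
k_p = μ_pC_ox · (W/L) = 7.4 mA/V².
I_D = ½ k_p V_ov² = 0.5 × 7.4 × 0.403² = 0.601 mA.

I_D = 0.601 mA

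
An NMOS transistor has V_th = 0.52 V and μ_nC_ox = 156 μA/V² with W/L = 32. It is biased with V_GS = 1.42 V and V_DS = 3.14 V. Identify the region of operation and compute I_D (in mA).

Saturation; I_D = 2.02 mA

k_n = μ_nC_ox · (W/L) = 4.992 mA/V².
V_ov = V_GS − V_th = 1.42 − 0.52 = 0.9 V.
Since V_DS = 3.14 V ≥ V_ov = 0.9 V, the device is in saturation.
I_D = ½ k_n V_ov² = 0.5 × 4.992 × 0.9² = 2.02 mA.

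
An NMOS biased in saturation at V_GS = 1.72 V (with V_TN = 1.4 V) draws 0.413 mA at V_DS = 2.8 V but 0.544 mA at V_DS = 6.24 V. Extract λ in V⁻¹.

With V_GS fixed, I_D ∝ (1 + λ V_DS) in saturation, so I_D2/I_D1 = (1 + λ V_DS2)/(1 + λ V_DS1).
0.544/0.413 = 1.317 = (1 + 6.24 λ)/(1 + 2.8 λ).
Solving: λ (I_D1 V_DS2 − I_D2 V_DS1) = I_D2 − I_D1, so λ = (0.544 − 0.413) / (0.413 × 6.24 − 0.544 × 2.8) = 0.131 / 1.05 = 0.124 V⁻¹.

λ = 0.124 V⁻¹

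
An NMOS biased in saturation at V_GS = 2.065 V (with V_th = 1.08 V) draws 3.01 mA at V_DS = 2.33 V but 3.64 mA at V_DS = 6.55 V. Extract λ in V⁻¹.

λ = 0.0561 V⁻¹

With V_GS fixed, I_D ∝ (1 + λ V_DS) in saturation, so I_D2/I_D1 = (1 + λ V_DS2)/(1 + λ V_DS1).
3.64/3.01 = 1.209 = (1 + 6.55 λ)/(1 + 2.33 λ).
Solving: λ (I_D1 V_DS2 − I_D2 V_DS1) = I_D2 − I_D1, so λ = (3.64 − 3.01) / (3.01 × 6.55 − 3.64 × 2.33) = 0.63 / 11.2 = 0.0561 V⁻¹.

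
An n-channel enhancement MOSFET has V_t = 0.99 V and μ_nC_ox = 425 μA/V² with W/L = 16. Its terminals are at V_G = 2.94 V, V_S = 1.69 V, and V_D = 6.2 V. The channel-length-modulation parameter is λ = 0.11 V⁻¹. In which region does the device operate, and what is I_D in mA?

V_GS = V_G − V_S = 2.94 − 1.69 = 1.25 V; V_DS = V_D − V_S = 6.2 − 1.69 = 4.51 V.
k_n = μ_nC_ox · (W/L) = 6.8 mA/V².
V_ov = V_GS − V_t = 1.25 − 0.99 = 0.26 V.
Since V_DS = 4.51 V ≥ V_ov = 0.26 V, the device is in saturation.
I_D = ½ k_n V_ov² (1 + λ V_DS) = 0.5 × 6.8 × 0.26² × (1 + 0.11 × 4.51) = 0.344 mA.

Saturation; I_D = 0.344 mA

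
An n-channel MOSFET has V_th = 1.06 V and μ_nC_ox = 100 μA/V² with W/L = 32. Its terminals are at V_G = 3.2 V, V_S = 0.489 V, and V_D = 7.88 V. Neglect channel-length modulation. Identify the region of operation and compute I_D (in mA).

Saturation; I_D = 4.36 mA

V_GS = V_G − V_S = 3.2 − 0.489 = 2.71 V; V_DS = V_D − V_S = 7.88 − 0.489 = 7.39 V.
k_n = μ_nC_ox · (W/L) = 3.2 mA/V².
V_ov = V_GS − V_th = 2.71 − 1.06 = 1.65 V.
Since V_DS = 7.39 V ≥ V_ov = 1.65 V, the device is in saturation.
I_D = ½ k_n V_ov² = 0.5 × 3.2 × 1.65² = 4.36 mA.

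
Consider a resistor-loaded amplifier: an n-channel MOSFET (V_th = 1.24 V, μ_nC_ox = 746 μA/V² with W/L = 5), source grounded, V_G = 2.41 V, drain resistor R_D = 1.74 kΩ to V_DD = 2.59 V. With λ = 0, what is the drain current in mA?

V_GS = V_G = 2.41 V, so V_ov = 2.41 − 1.24 = 1.17 V.
k_n = μ_nC_ox · (W/L) = 3.73 mA/V².
Assume saturation: I_D = ½ k_n V_ov² = 0.5 × 3.73 × 1.17² = 2.55 mA, giving V_DS = V_DD − I_D R_D = 2.59 − 2.55 × 1.74 = -1.85 V.
But -1.85 V < V_ov = 1.17 V, so the device is actually in triode.
In triode I_D = k_n[V_ov V_DS − ½ V_DS²] and I_D = (V_DD − V_DS)/R_D. Equating: 3.25 V_DS² − 8.594 V_DS + 2.59 = 0, giving V_DS = 0.347 V (the root below V_ov).
I_D = (2.59 − 0.347) / 1.74 = 1.29 mA.

I_D = 1.29 mA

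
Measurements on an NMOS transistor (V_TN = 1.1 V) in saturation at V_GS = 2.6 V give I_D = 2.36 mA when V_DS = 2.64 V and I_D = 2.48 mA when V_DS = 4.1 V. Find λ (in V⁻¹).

λ = 0.0384 V⁻¹

With V_GS fixed, I_D ∝ (1 + λ V_DS) in saturation, so I_D2/I_D1 = (1 + λ V_DS2)/(1 + λ V_DS1).
2.48/2.36 = 1.051 = (1 + 4.1 λ)/(1 + 2.64 λ).
Solving: λ (I_D1 V_DS2 − I_D2 V_DS1) = I_D2 − I_D1, so λ = (2.48 − 2.36) / (2.36 × 4.1 − 2.48 × 2.64) = 0.12 / 3.13 = 0.0384 V⁻¹.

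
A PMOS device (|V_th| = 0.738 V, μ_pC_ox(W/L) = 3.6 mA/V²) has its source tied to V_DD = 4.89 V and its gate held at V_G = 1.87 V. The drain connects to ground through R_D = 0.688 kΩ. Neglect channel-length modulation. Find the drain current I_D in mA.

V_SG = V_DD − V_G = 4.89 − 1.87 = 3.02 V, so V_ov = 3.02 − 0.738 = 2.28 V.
Assume saturation: I_D = ½ k_p V_ov² = 0.5 × 3.6 × 2.28² = 9.37 mA, giving V_SD = V_DD − I_D R_D = 4.89 − 9.37 × 0.688 = -1.56 V.
But -1.56 V < V_ov = 2.28 V, so the device is actually in triode.
In triode I_D = k_p[V_ov V_SD − ½ V_SD²] and I_D = (V_DD − V_SD)/R_D. Equating: 1.24 V_SD² − 6.652 V_SD + 4.89 = 0, giving V_SD = 0.879 V (the root below V_ov).
I_D = (4.89 − 0.879) / 0.688 = 5.83 mA.

I_D = 5.83 mA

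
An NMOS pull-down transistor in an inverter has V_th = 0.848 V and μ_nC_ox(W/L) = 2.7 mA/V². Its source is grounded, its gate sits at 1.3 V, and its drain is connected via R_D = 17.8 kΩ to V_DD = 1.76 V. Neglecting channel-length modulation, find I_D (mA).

I_D = 0.0941 mA

V_GS = V_G = 1.3 V, so V_ov = 1.3 − 0.848 = 0.452 V.
Assume saturation: I_D = ½ k_n V_ov² = 0.5 × 2.7 × 0.452² = 0.276 mA, giving V_DS = V_DD − I_D R_D = 1.76 − 0.276 × 17.8 = -3.15 V.
But -3.15 V < V_ov = 0.452 V, so the device is actually in triode.
In triode I_D = k_n[V_ov V_DS − ½ V_DS²] and I_D = (V_DD − V_DS)/R_D. Equating: 24 V_DS² − 22.72 V_DS + 1.76 = 0, giving V_DS = 0.0851 V (the root below V_ov).
I_D = (1.76 − 0.0851) / 17.8 = 0.0941 mA.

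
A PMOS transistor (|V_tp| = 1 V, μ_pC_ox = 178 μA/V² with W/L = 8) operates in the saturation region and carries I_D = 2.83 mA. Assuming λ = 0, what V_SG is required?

V_SG = 2.99 V

k_p = μ_pC_ox · (W/L) = 1.424 mA/V².
In saturation I_D = ½ k_p (V_SG − |V_tp|)², so V_SG − |V_tp| = √(2 I_D / k_p) = √(2 × 2.83 / 1.424) = 1.99 V.
V_SG = 1 + 1.99 = 2.99 V.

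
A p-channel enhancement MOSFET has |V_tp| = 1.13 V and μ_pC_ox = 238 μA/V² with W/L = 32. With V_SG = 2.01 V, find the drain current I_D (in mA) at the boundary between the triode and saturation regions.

At the boundary V_SD = V_ov = V_SG − |V_tp| = 2.01 − 1.13 = 0.88 V.
k_p = μ_pC_ox · (W/L) = 7.616 mA/V².
I_D = ½ k_p V_ov² = 0.5 × 7.616 × 0.88² = 2.95 mA.

I_D = 2.95 mA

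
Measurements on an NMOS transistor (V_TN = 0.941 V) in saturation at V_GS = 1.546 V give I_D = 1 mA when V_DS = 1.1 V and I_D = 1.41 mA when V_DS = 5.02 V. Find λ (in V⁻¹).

With V_GS fixed, I_D ∝ (1 + λ V_DS) in saturation, so I_D2/I_D1 = (1 + λ V_DS2)/(1 + λ V_DS1).
1.41/1 = 1.41 = (1 + 5.02 λ)/(1 + 1.1 λ).
Solving: λ (I_D1 V_DS2 − I_D2 V_DS1) = I_D2 − I_D1, so λ = (1.41 − 1) / (1 × 5.02 − 1.41 × 1.1) = 0.41 / 3.47 = 0.118 V⁻¹.

λ = 0.118 V⁻¹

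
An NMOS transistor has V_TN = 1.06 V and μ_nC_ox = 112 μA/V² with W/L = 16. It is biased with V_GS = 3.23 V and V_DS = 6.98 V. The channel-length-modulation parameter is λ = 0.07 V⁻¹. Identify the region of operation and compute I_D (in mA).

k_n = μ_nC_ox · (W/L) = 1.792 mA/V².
V_ov = V_GS − V_TN = 3.23 − 1.06 = 2.17 V.
Since V_DS = 6.98 V ≥ V_ov = 2.17 V, the device is in saturation.
I_D = ½ k_n V_ov² (1 + λ V_DS) = 0.5 × 1.792 × 2.17² × (1 + 0.07 × 6.98) = 6.28 mA.

Saturation; I_D = 6.28 mA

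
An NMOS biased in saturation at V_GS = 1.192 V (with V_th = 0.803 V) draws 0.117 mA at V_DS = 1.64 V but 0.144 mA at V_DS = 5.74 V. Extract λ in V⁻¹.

λ = 0.0620 V⁻¹

With V_GS fixed, I_D ∝ (1 + λ V_DS) in saturation, so I_D2/I_D1 = (1 + λ V_DS2)/(1 + λ V_DS1).
0.144/0.117 = 1.231 = (1 + 5.74 λ)/(1 + 1.64 λ).
Solving: λ (I_D1 V_DS2 − I_D2 V_DS1) = I_D2 − I_D1, so λ = (0.144 − 0.117) / (0.117 × 5.74 − 0.144 × 1.64) = 0.027 / 0.435 = 0.062 V⁻¹.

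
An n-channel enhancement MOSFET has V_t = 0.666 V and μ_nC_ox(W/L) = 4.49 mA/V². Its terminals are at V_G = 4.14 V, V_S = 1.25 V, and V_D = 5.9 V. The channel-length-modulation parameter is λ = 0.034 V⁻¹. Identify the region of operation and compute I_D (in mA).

Saturation; I_D = 12.9 mA

V_GS = V_G − V_S = 4.14 − 1.25 = 2.89 V; V_DS = V_D − V_S = 5.9 − 1.25 = 4.65 V.
V_ov = V_GS − V_t = 2.89 − 0.666 = 2.22 V.
Since V_DS = 4.65 V ≥ V_ov = 2.22 V, the device is in saturation.
I_D = ½ k_n V_ov² (1 + λ V_DS) = 0.5 × 4.49 × 2.22² × (1 + 0.034 × 4.65) = 12.9 mA.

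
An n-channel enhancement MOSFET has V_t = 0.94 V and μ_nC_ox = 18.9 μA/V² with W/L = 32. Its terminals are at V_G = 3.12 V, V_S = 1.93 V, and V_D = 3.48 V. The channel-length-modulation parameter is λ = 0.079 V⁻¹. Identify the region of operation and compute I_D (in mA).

V_GS = V_G − V_S = 3.12 − 1.93 = 1.19 V; V_DS = V_D − V_S = 3.48 − 1.93 = 1.55 V.
k_n = μ_nC_ox · (W/L) = 0.6048 mA/V².
V_ov = V_GS − V_t = 1.19 − 0.94 = 0.25 V.
Since V_DS = 1.55 V ≥ V_ov = 0.25 V, the device is in saturation.
I_D = ½ k_n V_ov² (1 + λ V_DS) = 0.5 × 0.6048 × 0.25² × (1 + 0.079 × 1.55) = 0.0212 mA.

Saturation; I_D = 0.0212 mA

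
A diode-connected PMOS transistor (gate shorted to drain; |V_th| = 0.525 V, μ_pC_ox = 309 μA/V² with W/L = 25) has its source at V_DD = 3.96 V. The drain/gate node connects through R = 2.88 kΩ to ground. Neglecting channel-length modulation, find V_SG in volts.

V_SG = 1.04 V

With gate tied to drain, V_SG = V_SD ≥ V_SG − |V_th|, so the device is in saturation.
k_p = μ_pC_ox · (W/L) = 7.725 mA/V².
KCL at the drain: ½ k_p (V_SG − |V_th|)² = (V_DD − V_SG)/R.
Let x = V_SG − 0.525. Then 11.1 x² + x − 3.435 = 0, giving x = 0.513 V (positive root), so V_SG = 1.04 V.
I_D = (V_DD − V_SG)/R = (3.96 − 1.04) / 2.88 = 1.01 mA.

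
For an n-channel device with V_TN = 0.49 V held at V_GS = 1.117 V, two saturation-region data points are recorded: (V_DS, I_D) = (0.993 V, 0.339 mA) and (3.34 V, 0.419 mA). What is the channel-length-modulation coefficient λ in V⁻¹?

With V_GS fixed, I_D ∝ (1 + λ V_DS) in saturation, so I_D2/I_D1 = (1 + λ V_DS2)/(1 + λ V_DS1).
0.419/0.339 = 1.236 = (1 + 3.34 λ)/(1 + 0.993 λ).
Solving: λ (I_D1 V_DS2 − I_D2 V_DS1) = I_D2 − I_D1, so λ = (0.419 − 0.339) / (0.339 × 3.34 − 0.419 × 0.993) = 0.08 / 0.716 = 0.112 V⁻¹.

λ = 0.112 V⁻¹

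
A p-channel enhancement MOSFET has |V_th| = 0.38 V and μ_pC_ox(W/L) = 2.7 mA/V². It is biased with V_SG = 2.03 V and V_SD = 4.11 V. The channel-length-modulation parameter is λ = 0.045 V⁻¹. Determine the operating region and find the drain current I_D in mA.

V_ov = V_SG − |V_th| = 2.03 − 0.38 = 1.65 V.
Since V_SD = 4.11 V ≥ V_ov = 1.65 V, the device is in saturation.
I_D = ½ k_p V_ov² (1 + λ V_SD) = 0.5 × 2.7 × 1.65² × (1 + 0.045 × 4.11) = 4.36 mA.

Saturation; I_D = 4.36 mA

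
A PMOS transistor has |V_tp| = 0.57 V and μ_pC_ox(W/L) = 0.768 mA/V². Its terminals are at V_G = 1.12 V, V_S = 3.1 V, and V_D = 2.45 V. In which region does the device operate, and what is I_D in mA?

Triode; I_D = 0.542 mA

V_SG = V_S − V_G = 3.1 − 1.12 = 1.98 V; V_SD = V_S − V_D = 3.1 − 2.45 = 0.65 V.
V_ov = V_SG − |V_tp| = 1.98 − 0.57 = 1.41 V.
Since V_SD = 0.65 V < V_ov = 1.41 V, the device is in the triode region.
I_D = k_p [V_ov · V_SD − ½ V_SD²] = 0.768 × [1.41 × 0.65 − 0.5 × 0.65²] = 0.542 mA.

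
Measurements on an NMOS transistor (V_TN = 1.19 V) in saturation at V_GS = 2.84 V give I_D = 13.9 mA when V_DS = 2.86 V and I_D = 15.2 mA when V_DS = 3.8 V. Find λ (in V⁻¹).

λ = 0.139 V⁻¹

With V_GS fixed, I_D ∝ (1 + λ V_DS) in saturation, so I_D2/I_D1 = (1 + λ V_DS2)/(1 + λ V_DS1).
15.2/13.9 = 1.094 = (1 + 3.8 λ)/(1 + 2.86 λ).
Solving: λ (I_D1 V_DS2 − I_D2 V_DS1) = I_D2 − I_D1, so λ = (15.2 − 13.9) / (13.9 × 3.8 − 15.2 × 2.86) = 1.3 / 9.35 = 0.139 V⁻¹.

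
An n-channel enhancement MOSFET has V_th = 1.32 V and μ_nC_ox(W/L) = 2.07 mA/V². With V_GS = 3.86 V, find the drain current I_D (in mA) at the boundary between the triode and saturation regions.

At the boundary V_DS = V_ov = V_GS − V_th = 3.86 − 1.32 = 2.54 V.
I_D = ½ k_n V_ov² = 0.5 × 2.07 × 2.54² = 6.68 mA.

I_D = 6.68 mA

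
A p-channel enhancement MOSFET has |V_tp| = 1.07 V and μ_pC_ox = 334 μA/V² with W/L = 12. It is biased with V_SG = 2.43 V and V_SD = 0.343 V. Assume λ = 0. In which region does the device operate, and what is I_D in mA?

Triode; I_D = 1.63 mA

k_p = μ_pC_ox · (W/L) = 4.008 mA/V².
V_ov = V_SG − |V_tp| = 2.43 − 1.07 = 1.36 V.
Since V_SD = 0.343 V < V_ov = 1.36 V, the device is in the triode region.
I_D = k_p [V_ov · V_SD − ½ V_SD²] = 4.008 × [1.36 × 0.343 − 0.5 × 0.343²] = 1.63 mA.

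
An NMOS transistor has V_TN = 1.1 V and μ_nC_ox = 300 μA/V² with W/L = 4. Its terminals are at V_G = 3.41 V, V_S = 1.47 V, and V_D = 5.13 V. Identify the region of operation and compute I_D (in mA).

Saturation; I_D = 0.423 mA

V_GS = V_G − V_S = 3.41 − 1.47 = 1.94 V; V_DS = V_D − V_S = 5.13 − 1.47 = 3.66 V.
k_n = μ_nC_ox · (W/L) = 1.2 mA/V².
V_ov = V_GS − V_TN = 1.94 − 1.1 = 0.84 V.
Since V_DS = 3.66 V ≥ V_ov = 0.84 V, the device is in saturation.
I_D = ½ k_n V_ov² = 0.5 × 1.2 × 0.84² = 0.423 mA.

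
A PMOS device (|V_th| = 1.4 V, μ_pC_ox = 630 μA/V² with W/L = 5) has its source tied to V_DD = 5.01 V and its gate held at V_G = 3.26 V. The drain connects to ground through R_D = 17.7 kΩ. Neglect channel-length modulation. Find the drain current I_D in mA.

I_D = 0.193 mA

V_SG = V_DD − V_G = 5.01 − 3.26 = 1.75 V, so V_ov = 1.75 − 1.4 = 0.35 V.
k_p = μ_pC_ox · (W/L) = 3.15 mA/V².
Assume saturation: I_D = ½ k_p V_ov² = 0.5 × 3.15 × 0.35² = 0.193 mA, giving V_SD = V_DD − I_D R_D = 5.01 − 0.193 × 17.7 = 1.6 V.
V_SD = 1.6 V ≥ V_ov = 0.35 V, confirming saturation.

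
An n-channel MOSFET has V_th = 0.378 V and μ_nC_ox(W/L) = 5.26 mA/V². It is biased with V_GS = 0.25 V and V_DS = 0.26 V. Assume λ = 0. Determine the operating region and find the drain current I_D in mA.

Cutoff; I_D = 0 mA

V_GS = 0.25 V < V_th = 0.378 V, so the transistor is in cutoff.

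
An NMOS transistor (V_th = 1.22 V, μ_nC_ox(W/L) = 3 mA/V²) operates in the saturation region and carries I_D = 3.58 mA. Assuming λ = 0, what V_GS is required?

V_GS = 2.76 V

In saturation I_D = ½ k_n (V_GS − V_th)², so V_GS − V_th = √(2 I_D / k_n) = √(2 × 3.58 / 3) = 1.54 V.
V_GS = 1.22 + 1.54 = 2.76 V.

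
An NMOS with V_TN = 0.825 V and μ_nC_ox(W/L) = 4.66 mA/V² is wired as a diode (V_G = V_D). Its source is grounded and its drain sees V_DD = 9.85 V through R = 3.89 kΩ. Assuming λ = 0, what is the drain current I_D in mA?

I_D = 2.08 mA

With gate tied to drain, V_GS = V_DS ≥ V_GS − V_TN, so the device is in saturation.
KCL at the drain: ½ k_n (V_GS − V_TN)² = (V_DD − V_GS)/R.
Let x = V_GS − 0.825. Then 9.06 x² + x − 9.025 = 0, giving x = 0.944 V (positive root), so V_GS = 1.77 V.
I_D = (V_DD − V_GS)/R = (9.85 − 1.77) / 3.89 = 2.08 mA.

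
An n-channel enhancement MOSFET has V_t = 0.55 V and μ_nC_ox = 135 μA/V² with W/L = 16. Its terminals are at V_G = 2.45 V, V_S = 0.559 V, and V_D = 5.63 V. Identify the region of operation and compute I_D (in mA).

V_GS = V_G − V_S = 2.45 − 0.559 = 1.89 V; V_DS = V_D − V_S = 5.63 − 0.559 = 5.07 V.
k_n = μ_nC_ox · (W/L) = 2.16 mA/V².
V_ov = V_GS − V_t = 1.89 − 0.55 = 1.34 V.
Since V_DS = 5.07 V ≥ V_ov = 1.34 V, the device is in saturation.
I_D = ½ k_n V_ov² = 0.5 × 2.16 × 1.34² = 1.94 mA.

Saturation; I_D = 1.94 mA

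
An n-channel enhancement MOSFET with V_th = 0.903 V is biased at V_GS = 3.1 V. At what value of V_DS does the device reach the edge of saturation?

The boundary between triode and saturation is V_DS = V_GS − V_th = V_ov.
V_ov = 3.1 − 0.903 = 2.2 V.

V_DS,sat = 2.20 V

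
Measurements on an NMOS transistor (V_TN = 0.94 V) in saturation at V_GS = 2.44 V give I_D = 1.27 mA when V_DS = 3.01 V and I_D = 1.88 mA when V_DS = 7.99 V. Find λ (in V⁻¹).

λ = 0.136 V⁻¹

With V_GS fixed, I_D ∝ (1 + λ V_DS) in saturation, so I_D2/I_D1 = (1 + λ V_DS2)/(1 + λ V_DS1).
1.88/1.27 = 1.48 = (1 + 7.99 λ)/(1 + 3.01 λ).
Solving: λ (I_D1 V_DS2 − I_D2 V_DS1) = I_D2 − I_D1, so λ = (1.88 − 1.27) / (1.27 × 7.99 − 1.88 × 3.01) = 0.61 / 4.49 = 0.136 V⁻¹.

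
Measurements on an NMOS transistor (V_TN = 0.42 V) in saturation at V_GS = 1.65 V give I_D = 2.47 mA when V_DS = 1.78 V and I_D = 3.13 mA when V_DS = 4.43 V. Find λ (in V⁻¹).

With V_GS fixed, I_D ∝ (1 + λ V_DS) in saturation, so I_D2/I_D1 = (1 + λ V_DS2)/(1 + λ V_DS1).
3.13/2.47 = 1.267 = (1 + 4.43 λ)/(1 + 1.78 λ).
Solving: λ (I_D1 V_DS2 − I_D2 V_DS1) = I_D2 − I_D1, so λ = (3.13 − 2.47) / (2.47 × 4.43 − 3.13 × 1.78) = 0.66 / 5.37 = 0.123 V⁻¹.

λ = 0.123 V⁻¹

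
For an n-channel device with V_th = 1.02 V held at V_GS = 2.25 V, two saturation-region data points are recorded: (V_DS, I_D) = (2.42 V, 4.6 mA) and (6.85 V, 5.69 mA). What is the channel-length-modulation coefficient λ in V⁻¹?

λ = 0.0614 V⁻¹

With V_GS fixed, I_D ∝ (1 + λ V_DS) in saturation, so I_D2/I_D1 = (1 + λ V_DS2)/(1 + λ V_DS1).
5.69/4.6 = 1.237 = (1 + 6.85 λ)/(1 + 2.42 λ).
Solving: λ (I_D1 V_DS2 − I_D2 V_DS1) = I_D2 − I_D1, so λ = (5.69 − 4.6) / (4.6 × 6.85 − 5.69 × 2.42) = 1.09 / 17.7 = 0.0614 V⁻¹.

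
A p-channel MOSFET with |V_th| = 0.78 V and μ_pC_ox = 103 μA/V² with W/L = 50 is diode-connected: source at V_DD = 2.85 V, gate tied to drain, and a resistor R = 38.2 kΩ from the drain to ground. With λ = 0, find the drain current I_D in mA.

I_D = 0.0505 mA

With gate tied to drain, V_SG = V_SD ≥ V_SG − |V_th|, so the device is in saturation.
k_p = μ_pC_ox · (W/L) = 5.15 mA/V².
KCL at the drain: ½ k_p (V_SG − |V_th|)² = (V_DD − V_SG)/R.
Let x = V_SG − 0.78. Then 98.4 x² + x − 2.07 = 0, giving x = 0.14 V (positive root), so V_SG = 0.92 V.
I_D = (V_DD − V_SG)/R = (2.85 − 0.92) / 38.2 = 0.0505 mA.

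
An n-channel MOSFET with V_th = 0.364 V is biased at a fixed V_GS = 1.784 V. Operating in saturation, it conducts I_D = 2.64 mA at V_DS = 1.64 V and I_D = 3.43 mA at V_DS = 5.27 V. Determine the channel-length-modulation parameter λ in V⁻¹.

With V_GS fixed, I_D ∝ (1 + λ V_DS) in saturation, so I_D2/I_D1 = (1 + λ V_DS2)/(1 + λ V_DS1).
3.43/2.64 = 1.299 = (1 + 5.27 λ)/(1 + 1.64 λ).
Solving: λ (I_D1 V_DS2 − I_D2 V_DS1) = I_D2 − I_D1, so λ = (3.43 − 2.64) / (2.64 × 5.27 − 3.43 × 1.64) = 0.79 / 8.29 = 0.0953 V⁻¹.

λ = 0.0953 V⁻¹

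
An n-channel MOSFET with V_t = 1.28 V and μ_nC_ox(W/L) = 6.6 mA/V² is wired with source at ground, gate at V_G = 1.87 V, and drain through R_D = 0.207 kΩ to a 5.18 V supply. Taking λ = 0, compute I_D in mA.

I_D = 1.15 mA

V_GS = V_G = 1.87 V, so V_ov = 1.87 − 1.28 = 0.59 V.
Assume saturation: I_D = ½ k_n V_ov² = 0.5 × 6.6 × 0.59² = 1.15 mA, giving V_DS = V_DD − I_D R_D = 5.18 − 1.15 × 0.207 = 4.94 V.
V_DS = 4.94 V ≥ V_ov = 0.59 V, confirming saturation.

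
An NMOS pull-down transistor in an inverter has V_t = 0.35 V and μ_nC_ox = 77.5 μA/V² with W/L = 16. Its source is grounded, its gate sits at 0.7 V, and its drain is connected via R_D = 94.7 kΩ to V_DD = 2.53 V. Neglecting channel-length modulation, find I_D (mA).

V_GS = V_G = 0.7 V, so V_ov = 0.7 − 0.35 = 0.35 V.
k_n = μ_nC_ox · (W/L) = 1.24 mA/V².
Assume saturation: I_D = ½ k_n V_ov² = 0.5 × 1.24 × 0.35² = 0.0759 mA, giving V_DS = V_DD − I_D R_D = 2.53 − 0.0759 × 94.7 = -4.66 V.
But -4.66 V < V_ov = 0.35 V, so the device is actually in triode.
In triode I_D = k_n[V_ov V_DS − ½ V_DS²] and I_D = (V_DD − V_DS)/R_D. Equating: 58.7 V_DS² − 42.1 V_DS + 2.53 = 0, giving V_DS = 0.0662 V (the root below V_ov).
I_D = (2.53 − 0.0662) / 94.7 = 0.026 mA.

I_D = 0.0260 mA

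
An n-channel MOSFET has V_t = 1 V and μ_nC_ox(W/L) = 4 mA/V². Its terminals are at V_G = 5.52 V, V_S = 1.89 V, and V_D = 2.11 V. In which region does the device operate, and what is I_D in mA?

V_GS = V_G − V_S = 5.52 − 1.89 = 3.63 V; V_DS = V_D − V_S = 2.11 − 1.89 = 0.22 V.
V_ov = V_GS − V_t = 3.63 − 1 = 2.63 V.
Since V_DS = 0.22 V < V_ov = 2.63 V, the device is in the triode region.
I_D = k_n [V_ov · V_DS − ½ V_DS²] = 4 × [2.63 × 0.22 − 0.5 × 0.22²] = 2.22 mA.

Triode; I_D = 2.22 mA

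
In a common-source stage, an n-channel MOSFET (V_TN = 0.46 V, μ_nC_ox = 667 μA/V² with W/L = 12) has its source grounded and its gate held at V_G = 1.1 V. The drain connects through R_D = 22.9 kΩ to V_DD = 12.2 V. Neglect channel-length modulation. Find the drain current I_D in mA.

V_GS = V_G = 1.1 V, so V_ov = 1.1 − 0.46 = 0.64 V.
k_n = μ_nC_ox · (W/L) = 8.004 mA/V².
Assume saturation: I_D = ½ k_n V_ov² = 0.5 × 8.004 × 0.64² = 1.64 mA, giving V_DS = V_DD − I_D R_D = 12.2 − 1.64 × 22.9 = -25.3 V.
But -25.3 V < V_ov = 0.64 V, so the device is actually in triode.
In triode I_D = k_n[V_ov V_DS − ½ V_DS²] and I_D = (V_DD − V_DS)/R_D. Equating: 91.6 V_DS² − 118.3 V_DS + 12.2 = 0, giving V_DS = 0.113 V (the root below V_ov).
I_D = (12.2 − 0.113) / 22.9 = 0.528 mA.

I_D = 0.528 mA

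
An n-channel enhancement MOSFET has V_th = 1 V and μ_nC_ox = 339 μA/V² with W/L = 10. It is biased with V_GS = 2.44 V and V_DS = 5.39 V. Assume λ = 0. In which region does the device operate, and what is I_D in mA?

k_n = μ_nC_ox · (W/L) = 3.39 mA/V².
V_ov = V_GS − V_th = 2.44 − 1 = 1.44 V.
Since V_DS = 5.39 V ≥ V_ov = 1.44 V, the device is in saturation.
I_D = ½ k_n V_ov² = 0.5 × 3.39 × 1.44² = 3.51 mA.

Saturation; I_D = 3.51 mA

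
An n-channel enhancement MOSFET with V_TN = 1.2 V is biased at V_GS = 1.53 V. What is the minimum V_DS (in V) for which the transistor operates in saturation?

V_DS,sat = 0.330 V

The boundary between triode and saturation is V_DS = V_GS − V_TN = V_ov.
V_ov = 1.53 − 1.2 = 0.33 V.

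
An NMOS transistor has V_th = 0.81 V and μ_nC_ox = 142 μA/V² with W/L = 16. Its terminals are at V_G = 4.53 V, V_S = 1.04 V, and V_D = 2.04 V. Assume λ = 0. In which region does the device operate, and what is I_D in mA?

V_GS = V_G − V_S = 4.53 − 1.04 = 3.49 V; V_DS = V_D − V_S = 2.04 − 1.04 = 1 V.
k_n = μ_nC_ox · (W/L) = 2.272 mA/V².
V_ov = V_GS − V_th = 3.49 − 0.81 = 2.68 V.
Since V_DS = 1 V < V_ov = 2.68 V, the device is in the triode region.
I_D = k_n [V_ov · V_DS − ½ V_DS²] = 2.272 × [2.68 × 1 − 0.5 × 1²] = 4.95 mA.

Triode; I_D = 4.95 mA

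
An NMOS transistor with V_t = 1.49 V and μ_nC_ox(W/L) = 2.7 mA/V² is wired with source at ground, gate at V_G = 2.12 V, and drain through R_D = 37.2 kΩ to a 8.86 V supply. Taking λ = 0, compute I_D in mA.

V_GS = V_G = 2.12 V, so V_ov = 2.12 − 1.49 = 0.63 V.
Assume saturation: I_D = ½ k_n V_ov² = 0.5 × 2.7 × 0.63² = 0.536 mA, giving V_DS = V_DD − I_D R_D = 8.86 − 0.536 × 37.2 = -11.1 V.
But -11.1 V < V_ov = 0.63 V, so the device is actually in triode.
In triode I_D = k_n[V_ov V_DS − ½ V_DS²] and I_D = (V_DD − V_DS)/R_D. Equating: 50.2 V_DS² − 64.28 V_DS + 8.86 = 0, giving V_DS = 0.157 V (the root below V_ov).
I_D = (8.86 − 0.157) / 37.2 = 0.234 mA.

I_D = 0.234 mA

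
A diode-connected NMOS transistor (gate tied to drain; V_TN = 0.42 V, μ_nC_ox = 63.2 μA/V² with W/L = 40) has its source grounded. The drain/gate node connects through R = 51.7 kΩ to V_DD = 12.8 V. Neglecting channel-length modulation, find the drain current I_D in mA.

I_D = 0.231 mA

With gate tied to drain, V_GS = V_DS ≥ V_GS − V_TN, so the device is in saturation.
k_n = μ_nC_ox · (W/L) = 2.528 mA/V².
KCL at the drain: ½ k_n (V_GS − V_TN)² = (V_DD − V_GS)/R.
Let x = V_GS − 0.42. Then 65.3 x² + x − 12.38 = 0, giving x = 0.428 V (positive root), so V_GS = 0.848 V.
I_D = (V_DD − V_GS)/R = (12.8 − 0.848) / 51.7 = 0.231 mA.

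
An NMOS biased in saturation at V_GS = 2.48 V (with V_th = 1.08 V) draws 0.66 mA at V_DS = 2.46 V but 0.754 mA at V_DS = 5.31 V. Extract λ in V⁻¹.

λ = 0.0570 V⁻¹

With V_GS fixed, I_D ∝ (1 + λ V_DS) in saturation, so I_D2/I_D1 = (1 + λ V_DS2)/(1 + λ V_DS1).
0.754/0.66 = 1.142 = (1 + 5.31 λ)/(1 + 2.46 λ).
Solving: λ (I_D1 V_DS2 − I_D2 V_DS1) = I_D2 − I_D1, so λ = (0.754 − 0.66) / (0.66 × 5.31 − 0.754 × 2.46) = 0.094 / 1.65 = 0.057 V⁻¹.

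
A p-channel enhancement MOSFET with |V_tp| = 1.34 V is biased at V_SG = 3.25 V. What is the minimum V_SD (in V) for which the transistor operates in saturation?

The boundary between triode and saturation is V_SD = V_SG − |V_tp| = V_ov.
V_ov = 3.25 − 1.34 = 1.91 V.

V_SD,sat = 1.91 V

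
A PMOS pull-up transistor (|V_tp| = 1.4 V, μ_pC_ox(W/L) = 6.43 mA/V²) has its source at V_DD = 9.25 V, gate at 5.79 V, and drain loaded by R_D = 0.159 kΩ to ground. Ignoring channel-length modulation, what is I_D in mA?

V_SG = V_DD − V_G = 9.25 − 5.79 = 3.46 V, so V_ov = 3.46 − 1.4 = 2.06 V.
Assume saturation: I_D = ½ k_p V_ov² = 0.5 × 6.43 × 2.06² = 13.6 mA, giving V_SD = V_DD − I_D R_D = 9.25 − 13.6 × 0.159 = 7.08 V.
V_SD = 7.08 V ≥ V_ov = 2.06 V, confirming saturation.

I_D = 13.6 mA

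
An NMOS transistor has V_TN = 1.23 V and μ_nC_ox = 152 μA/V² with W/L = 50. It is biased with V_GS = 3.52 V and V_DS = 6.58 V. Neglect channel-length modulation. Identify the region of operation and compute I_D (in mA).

Saturation; I_D = 19.9 mA

k_n = μ_nC_ox · (W/L) = 7.6 mA/V².
V_ov = V_GS − V_TN = 3.52 − 1.23 = 2.29 V.
Since V_DS = 6.58 V ≥ V_ov = 2.29 V, the device is in saturation.
I_D = ½ k_n V_ov² = 0.5 × 7.6 × 2.29² = 19.9 mA.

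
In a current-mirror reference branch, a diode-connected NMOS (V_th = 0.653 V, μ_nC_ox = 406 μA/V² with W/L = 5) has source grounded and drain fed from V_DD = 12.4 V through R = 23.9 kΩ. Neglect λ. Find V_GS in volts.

With gate tied to drain, V_GS = V_DS ≥ V_GS − V_th, so the device is in saturation.
k_n = μ_nC_ox · (W/L) = 2.03 mA/V².
KCL at the drain: ½ k_n (V_GS − V_th)² = (V_DD − V_GS)/R.
Let x = V_GS − 0.653. Then 24.3 x² + x − 11.75 = 0, giving x = 0.676 V (positive root), so V_GS = 1.33 V.
I_D = (V_DD − V_GS)/R = (12.4 − 1.33) / 23.9 = 0.463 mA.

V_GS = 1.33 V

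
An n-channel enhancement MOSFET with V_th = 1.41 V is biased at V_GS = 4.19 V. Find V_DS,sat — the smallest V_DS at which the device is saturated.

The boundary between triode and saturation is V_DS = V_GS − V_th = V_ov.
V_ov = 4.19 − 1.41 = 2.78 V.

V_DS,sat = 2.78 V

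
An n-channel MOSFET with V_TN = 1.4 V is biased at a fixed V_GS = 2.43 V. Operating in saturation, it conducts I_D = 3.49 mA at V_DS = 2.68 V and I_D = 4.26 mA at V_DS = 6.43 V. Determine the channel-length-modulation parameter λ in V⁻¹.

With V_GS fixed, I_D ∝ (1 + λ V_DS) in saturation, so I_D2/I_D1 = (1 + λ V_DS2)/(1 + λ V_DS1).
4.26/3.49 = 1.221 = (1 + 6.43 λ)/(1 + 2.68 λ).
Solving: λ (I_D1 V_DS2 − I_D2 V_DS1) = I_D2 − I_D1, so λ = (4.26 − 3.49) / (3.49 × 6.43 − 4.26 × 2.68) = 0.77 / 11 = 0.0698 V⁻¹.

λ = 0.0698 V⁻¹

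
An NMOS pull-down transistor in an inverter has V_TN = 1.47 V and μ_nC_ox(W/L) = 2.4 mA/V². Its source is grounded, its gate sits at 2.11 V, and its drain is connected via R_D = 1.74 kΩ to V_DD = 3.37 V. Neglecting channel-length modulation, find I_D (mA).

V_GS = V_G = 2.11 V, so V_ov = 2.11 − 1.47 = 0.64 V.
Assume saturation: I_D = ½ k_n V_ov² = 0.5 × 2.4 × 0.64² = 0.492 mA, giving V_DS = V_DD − I_D R_D = 3.37 − 0.492 × 1.74 = 2.51 V.
V_DS = 2.51 V ≥ V_ov = 0.64 V, confirming saturation.

I_D = 0.492 mA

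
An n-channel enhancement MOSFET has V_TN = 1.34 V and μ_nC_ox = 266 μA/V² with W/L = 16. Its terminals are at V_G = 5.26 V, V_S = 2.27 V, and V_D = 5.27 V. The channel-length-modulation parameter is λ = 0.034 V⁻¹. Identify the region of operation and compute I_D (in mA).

V_GS = V_G − V_S = 5.26 − 2.27 = 2.99 V; V_DS = V_D − V_S = 5.27 − 2.27 = 3 V.
k_n = μ_nC_ox · (W/L) = 4.256 mA/V².
V_ov = V_GS − V_TN = 2.99 − 1.34 = 1.65 V.
Since V_DS = 3 V ≥ V_ov = 1.65 V, the device is in saturation.
I_D = ½ k_n V_ov² (1 + λ V_DS) = 0.5 × 4.256 × 1.65² × (1 + 0.034 × 3) = 6.38 mA.

Saturation; I_D = 6.38 mA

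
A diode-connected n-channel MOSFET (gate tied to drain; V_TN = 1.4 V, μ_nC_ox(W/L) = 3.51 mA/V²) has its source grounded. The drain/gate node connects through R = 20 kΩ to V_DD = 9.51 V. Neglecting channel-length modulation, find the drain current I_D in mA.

With gate tied to drain, V_GS = V_DS ≥ V_GS − V_TN, so the device is in saturation.
KCL at the drain: ½ k_n (V_GS − V_TN)² = (V_DD − V_GS)/R.
Let x = V_GS − 1.4. Then 35.1 x² + x − 8.11 = 0, giving x = 0.467 V (positive root), so V_GS = 1.87 V.
I_D = (V_DD − V_GS)/R = (9.51 − 1.87) / 20 = 0.382 mA.

I_D = 0.382 mA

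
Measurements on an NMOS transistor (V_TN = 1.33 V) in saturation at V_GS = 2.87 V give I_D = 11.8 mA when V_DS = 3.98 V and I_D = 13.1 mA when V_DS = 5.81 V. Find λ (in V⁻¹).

λ = 0.0792 V⁻¹

With V_GS fixed, I_D ∝ (1 + λ V_DS) in saturation, so I_D2/I_D1 = (1 + λ V_DS2)/(1 + λ V_DS1).
13.1/11.8 = 1.11 = (1 + 5.81 λ)/(1 + 3.98 λ).
Solving: λ (I_D1 V_DS2 − I_D2 V_DS1) = I_D2 − I_D1, so λ = (13.1 − 11.8) / (11.8 × 5.81 − 13.1 × 3.98) = 1.3 / 16.4 = 0.0792 V⁻¹.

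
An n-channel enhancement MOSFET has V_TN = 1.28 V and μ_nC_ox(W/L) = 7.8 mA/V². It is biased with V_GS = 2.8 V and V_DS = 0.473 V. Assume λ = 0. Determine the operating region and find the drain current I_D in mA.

V_ov = V_GS − V_TN = 2.8 − 1.28 = 1.52 V.
Since V_DS = 0.473 V < V_ov = 1.52 V, the device is in the triode region.
I_D = k_n [V_ov · V_DS − ½ V_DS²] = 7.8 × [1.52 × 0.473 − 0.5 × 0.473²] = 4.74 mA.

Triode; I_D = 4.74 mA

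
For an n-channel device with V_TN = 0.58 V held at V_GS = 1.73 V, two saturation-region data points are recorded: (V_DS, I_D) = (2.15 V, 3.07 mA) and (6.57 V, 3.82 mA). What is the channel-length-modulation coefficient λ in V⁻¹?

λ = 0.0627 V⁻¹

With V_GS fixed, I_D ∝ (1 + λ V_DS) in saturation, so I_D2/I_D1 = (1 + λ V_DS2)/(1 + λ V_DS1).
3.82/3.07 = 1.244 = (1 + 6.57 λ)/(1 + 2.15 λ).
Solving: λ (I_D1 V_DS2 − I_D2 V_DS1) = I_D2 − I_D1, so λ = (3.82 − 3.07) / (3.07 × 6.57 − 3.82 × 2.15) = 0.75 / 12 = 0.0627 V⁻¹.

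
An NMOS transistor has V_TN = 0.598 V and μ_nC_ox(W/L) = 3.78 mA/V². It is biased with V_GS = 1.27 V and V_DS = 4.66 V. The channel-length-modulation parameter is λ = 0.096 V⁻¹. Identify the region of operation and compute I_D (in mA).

Saturation; I_D = 1.24 mA

V_ov = V_GS − V_TN = 1.27 − 0.598 = 0.672 V.
Since V_DS = 4.66 V ≥ V_ov = 0.672 V, the device is in saturation.
I_D = ½ k_n V_ov² (1 + λ V_DS) = 0.5 × 3.78 × 0.672² × (1 + 0.096 × 4.66) = 1.24 mA.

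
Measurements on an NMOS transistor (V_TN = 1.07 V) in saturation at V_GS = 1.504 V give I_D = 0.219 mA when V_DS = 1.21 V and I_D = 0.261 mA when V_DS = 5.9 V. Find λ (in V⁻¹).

λ = 0.0430 V⁻¹

With V_GS fixed, I_D ∝ (1 + λ V_DS) in saturation, so I_D2/I_D1 = (1 + λ V_DS2)/(1 + λ V_DS1).
0.261/0.219 = 1.192 = (1 + 5.9 λ)/(1 + 1.21 λ).
Solving: λ (I_D1 V_DS2 − I_D2 V_DS1) = I_D2 − I_D1, so λ = (0.261 − 0.219) / (0.219 × 5.9 − 0.261 × 1.21) = 0.042 / 0.976 = 0.043 V⁻¹.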